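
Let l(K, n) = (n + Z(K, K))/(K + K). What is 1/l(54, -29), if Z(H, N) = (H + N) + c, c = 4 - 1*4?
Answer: 108/79 ≈ 1.3671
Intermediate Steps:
c = 0 (c = 4 - 4 = 0)
Z(H, N) = H + N (Z(H, N) = (H + N) + 0 = H + N)
l(K, n) = (n + 2*K)/(2*K) (l(K, n) = (n + (K + K))/(K + K) = (n + 2*K)/((2*K)) = (n + 2*K)*(1/(2*K)) = (n + 2*K)/(2*K))
1/l(54, -29) = 1/((54 + (½)*(-29))/54) = 1/((54 - 29/2)/54) = 1/((1/54)*(79/2)) = 1/(79/108) = 108/79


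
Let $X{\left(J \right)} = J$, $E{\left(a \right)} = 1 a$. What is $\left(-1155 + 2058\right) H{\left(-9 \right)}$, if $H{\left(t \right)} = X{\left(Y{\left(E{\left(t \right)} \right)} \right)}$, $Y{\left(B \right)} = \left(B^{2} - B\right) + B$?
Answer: $73143$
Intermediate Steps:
$E{\left(a \right)} = a$
$Y{\left(B \right)} = B^{2}$
$H{\left(t \right)} = t^{2}$
$\left(-1155 + 2058\right) H{\left(-9 \right)} = \left(-1155 + 2058\right) \left(-9\right)^{2} = 903 \cdot 81 = 73143$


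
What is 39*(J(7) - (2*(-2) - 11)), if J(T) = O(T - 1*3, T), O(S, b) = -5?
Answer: 390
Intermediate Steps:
J(T) = -5
39*(J(7) - (2*(-2) - 11)) = 39*(-5 - (2*(-2) - 11)) = 39*(-5 - (-4 - 11)) = 39*(-5 - 1*(-15)) = 39*(-5 + 15) = 39*10 = 390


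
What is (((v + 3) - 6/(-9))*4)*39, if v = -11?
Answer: -1144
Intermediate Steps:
(((v + 3) - 6/(-9))*4)*39 = (((-11 + 3) - 6/(-9))*4)*39 = ((-8 - 6*(-1/9))*4)*39 = ((-8 + 2/3)*4)*39 = -22/3*4*39 = -88/3*39 = -1144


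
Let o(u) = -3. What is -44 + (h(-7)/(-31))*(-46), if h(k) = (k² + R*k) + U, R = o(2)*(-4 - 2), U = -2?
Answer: -4998/31 ≈ -161.23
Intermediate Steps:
R = 18 (R = -3*(-4 - 2) = -3*(-6) = 18)
h(k) = -2 + k² + 18*k (h(k) = (k² + 18*k) - 2 = -2 + k² + 18*k)
-44 + (h(-7)/(-31))*(-46) = -44 + ((-2 + (-7)² + 18*(-7))/(-31))*(-46) = -44 + ((-2 + 49 - 126)*(-1/31))*(-46) = -44 - 79*(-1/31)*(-46) = -44 + (79/31)*(-46) = -44 - 3634/31 = -4998/31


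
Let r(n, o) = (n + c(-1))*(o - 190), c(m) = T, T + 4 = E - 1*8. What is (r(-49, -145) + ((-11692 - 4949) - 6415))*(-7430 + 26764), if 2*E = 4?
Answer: -63628194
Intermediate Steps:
E = 2 (E = (1/2)*4 = 2)
T = -10 (T = -4 + (2 - 1*8) = -4 + (2 - 8) = -4 - 6 = -10)
c(m) = -10
r(n, o) = (-190 + o)*(-10 + n) (r(n, o) = (n - 10)*(o - 190) = (-10 + n)*(-190 + o) = (-190 + o)*(-10 + n))
(r(-49, -145) + ((-11692 - 4949) - 6415))*(-7430 + 26764) = ((1900 - 190*(-49) - 10*(-145) - 49*(-145)) + ((-11692 - 4949) - 6415))*(-7430 + 26764) = ((1900 + 9310 + 1450 + 7105) + (-16641 - 6415))*19334 = (19765 - 23056)*19334 = -3291*19334 = -63628194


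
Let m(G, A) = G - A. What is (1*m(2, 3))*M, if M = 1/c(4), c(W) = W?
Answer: -¼ ≈ -0.25000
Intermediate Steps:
M = ¼ (M = 1/4 = ¼ ≈ 0.25000)
(1*m(2, 3))*M = (1*(2 - 1*3))*(¼) = (1*(2 - 3))*(¼) = (1*(-1))*(¼) = -1*¼ = -¼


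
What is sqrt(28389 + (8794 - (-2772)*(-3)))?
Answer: sqrt(28867) ≈ 169.90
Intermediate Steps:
sqrt(28389 + (8794 - (-2772)*(-3))) = sqrt(28389 + (8794 - 1*8316)) = sqrt(28389 + (8794 - 8316)) = sqrt(28389 + 478) = sqrt(28867)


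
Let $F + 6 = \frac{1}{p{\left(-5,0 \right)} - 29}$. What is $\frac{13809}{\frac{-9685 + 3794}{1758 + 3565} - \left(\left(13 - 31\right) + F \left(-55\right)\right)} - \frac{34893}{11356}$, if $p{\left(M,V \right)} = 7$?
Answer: $- \frac{595563744347}{12718526948} \approx -46.826$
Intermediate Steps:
$F = - \frac{133}{22}$ ($F = -6 + \frac{1}{7 - 29} = -6 + \frac{1}{-22} = -6 - \frac{1}{22} = - \frac{133}{22} \approx -6.0455$)
$\frac{13809}{\frac{-9685 + 3794}{1758 + 3565} - \left(\left(13 - 31\right) + F \left(-55\right)\right)} - \frac{34893}{11356} = \frac{13809}{\frac{-9685 + 3794}{1758 + 3565} - \left(\left(13 - 31\right) - - \frac{665}{2}\right)} - \frac{34893}{11356} = \frac{13809}{- \frac{5891}{5323} - \left(\left(13 - 31\right) + \frac{665}{2}\right)} - \frac{34893}{11356} = \frac{13809}{\left(-5891\right) \frac{1}{5323} - \left(-18 + \frac{665}{2}\right)} - \frac{34893}{11356} = \frac{13809}{- \frac{5891}{5323} - \frac{629}{2}} - \frac{34893}{11356} = \frac{13809}{- \frac{3359949}{10646}} - \frac{34893}{11356} = 13809 \left(- \frac{10646}{3359949}\right) - \frac{34893}{11356} = - \frac{49003538}{1119983} - \frac{34893}{11356} = - \frac{595563744347}{12718526948}$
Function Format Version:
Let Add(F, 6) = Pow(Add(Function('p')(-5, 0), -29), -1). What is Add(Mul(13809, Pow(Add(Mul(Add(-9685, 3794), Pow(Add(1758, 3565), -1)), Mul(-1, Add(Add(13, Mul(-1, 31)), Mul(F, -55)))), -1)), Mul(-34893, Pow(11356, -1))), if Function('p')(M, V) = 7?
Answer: Rational(-595563744347, 12718526948) ≈ -46.826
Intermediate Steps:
F = Rational(-133, 22) (F = Add(-6, Pow(Add(7, -29), -1)) = Add(-6, Pow(-22, -1)) = Add(-6, Rational(-1, 22)) = Rational(-133, 22) ≈ -6.0455)
Add(Mul(13809, Pow(Add(Mul(Add(-9685, 3794), Pow(Add(1758, 3565), -1)), Mul(-1, Add(Add(13, Mul(-1, 31)), Mul(F, -55)))), -1)), Mul(-34893, Pow(11356, -1))) = Add(Mul(13809, Pow(Add(Mul(Add(-9685, 3794), Pow(Add(1758, 3565), -1)), Mul(-1, Add(Add(13, Mul(-1, 31)), Mul(Rational(-133, 22), -55)))), -1)), Mul(-34893, Pow(11356, -1))) = Add(Mul(13809, Pow(Add(Mul(-5891, Pow(5323, -1)), Mul(-1, Add(Add(13, -31), Rational(665, 2)))), -1)), Mul(-34893, Rational(1, 11356))) = Add(Mul(13809, Pow(Add(Mul(-5891, Rational(1, 5323)), Mul(-1, Add(-18, Rational(665, 2)))), -1)), Rational(-34893, 11356)) = Add(Mul(13809, Pow(Add(Rational(-5891, 5323), Mul(-1, Rational(629, 2))), -1)), Rational(-34893, 11356)) = Add(Mul(13809, Pow(Add(Rational(-5891, 5323), Rational(-629, 2)), -1)), Rational(-34893, 11356)) = Add(Mul(13809, Pow(Rational(-3359949, 10646), -1)), Rational(-34893, 11356)) = Add(Mul(13809, Rational(-10646, 3359949)), Rational(-34893, 11356)) = Add(Rational(-49003538, 1119983), Rational(-34893, 11356)) = Rational(-595563744347, 12718526948)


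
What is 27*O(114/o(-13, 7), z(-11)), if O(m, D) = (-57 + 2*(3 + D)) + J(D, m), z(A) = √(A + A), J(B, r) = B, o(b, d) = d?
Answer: -1377 + 81*I*√22 ≈ -1377.0 + 379.92*I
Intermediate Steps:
z(A) = √2*√A (z(A) = √(2*A) = √2*√A)
O(m, D) = -51 + 3*D (O(m, D) = (-57 + 2*(3 + D)) + D = (-57 + (6 + 2*D)) + D = (-51 + 2*D) + D = -51 + 3*D)
27*O(114/o(-13, 7), z(-11)) = 27*(-51 + 3*(√2*√(-11))) = 27*(-51 + 3*(√2*(I*√11))) = 27*(-51 + 3*(I*√22)) = 27*(-51 + 3*I*√22) = -1377 + 81*I*√22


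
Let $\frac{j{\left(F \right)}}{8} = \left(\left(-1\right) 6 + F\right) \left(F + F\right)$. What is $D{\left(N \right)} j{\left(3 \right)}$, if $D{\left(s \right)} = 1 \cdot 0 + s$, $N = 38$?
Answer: $-5472$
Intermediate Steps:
$j{\left(F \right)} = 16 F \left(-6 + F\right)$ ($j{\left(F \right)} = 8 \left(\left(-1\right) 6 + F\right) \left(F + F\right) = 8 \left(-6 + F\right) 2 F = 8 \cdot 2 F \left(-6 + F\right) = 16 F \left(-6 + F\right)$)
$D{\left(s \right)} = s$ ($D{\left(s \right)} = 0 + s = s$)
$D{\left(N \right)} j{\left(3 \right)} = 38 \cdot 16 \cdot 3 \left(-6 + 3\right) = 38 \cdot 16 \cdot 3 \left(-3\right) = 38 \left(-144\right) = -5472$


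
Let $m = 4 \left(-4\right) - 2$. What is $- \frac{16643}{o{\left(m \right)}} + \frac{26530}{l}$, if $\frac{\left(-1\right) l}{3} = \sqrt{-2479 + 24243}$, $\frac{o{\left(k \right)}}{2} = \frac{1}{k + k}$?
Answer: $299574 - \frac{13265 \sqrt{5441}}{16323} \approx 2.9951 \cdot 10^{5}$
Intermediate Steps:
$m = -18$ ($m = -16 - 2 = -18$)
$o{\left(k \right)} = \frac{1}{k}$ ($o{\left(k \right)} = \frac{2}{k + k} = \frac{2}{2 k} = 2 \frac{1}{2 k} = \frac{1}{k}$)
$l = - 6 \sqrt{5441}$ ($l = - 3 \sqrt{-2479 + 24243} = - 3 \sqrt{21764} = - 3 \cdot 2 \sqrt{5441} = - 6 \sqrt{5441} \approx -442.58$)
$- \frac{16643}{o{\left(m \right)}} + \frac{26530}{l} = - \frac{16643}{\frac{1}{-18}} + \frac{26530}{\left(-6\right) \sqrt{5441}} = - \frac{16643}{- \frac{1}{18}} + 26530 \left(- \frac{\sqrt{5441}}{32646}\right) = \left(-16643\right) \left(-18\right) - \frac{13265 \sqrt{5441}}{16323} = 299574 - \frac{13265 \sqrt{5441}}{16323}$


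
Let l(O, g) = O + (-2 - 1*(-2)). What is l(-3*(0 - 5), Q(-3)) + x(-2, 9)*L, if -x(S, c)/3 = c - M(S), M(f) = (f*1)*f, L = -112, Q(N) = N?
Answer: 1695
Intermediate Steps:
M(f) = f² (M(f) = f*f = f²)
x(S, c) = -3*c + 3*S² (x(S, c) = -3*(c - S²) = -3*c + 3*S²)
l(O, g) = O (l(O, g) = O + (-2 + 2) = O + 0 = O)
l(-3*(0 - 5), Q(-3)) + x(-2, 9)*L = -3*(0 - 5) + (-3*9 + 3*(-2)²)*(-112) = -3*(-5) + (-27 + 3*4)*(-112) = 15 + (-27 + 12)*(-112) = 15 - 15*(-112) = 15 + 1680 = 1695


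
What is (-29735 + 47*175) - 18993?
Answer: -40503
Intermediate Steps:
(-29735 + 47*175) - 18993 = (-29735 + 8225) - 18993 = -21510 - 18993 = -40503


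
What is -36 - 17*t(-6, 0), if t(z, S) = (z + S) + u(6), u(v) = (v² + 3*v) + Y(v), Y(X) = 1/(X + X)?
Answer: -10241/12 ≈ -853.42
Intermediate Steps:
Y(X) = 1/(2*X)
u(v) = v² + 1/(2*v) + 3*v (u(v) = (v² + 3*v) + 1/(2*v) = v² + 1/(2*v) + 3*v)
t(z, S) = 649/12 + S + z (t(z, S) = (z + S) + (6² + (½)/6 + 3*6) = (S + z) + (36 + (½)*(⅙) + 18) = (S + z) + (36 + 1/12 + 18) = (S + z) + 649/12 = 649/12 + S + z)
-36 - 17*t(-6, 0) = -36 - 17*(649/12 + 0 - 6) = -36 - 17*577/12 = -36 - 9809/12 = -10241/12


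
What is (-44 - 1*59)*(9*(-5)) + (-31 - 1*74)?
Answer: 4530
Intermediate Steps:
(-44 - 1*59)*(9*(-5)) + (-31 - 1*74) = (-44 - 59)*(-45) + (-31 - 74) = -103*(-45) - 105 = 4635 - 105 = 4530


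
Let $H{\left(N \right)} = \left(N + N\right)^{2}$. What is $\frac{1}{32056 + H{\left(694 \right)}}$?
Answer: $\frac{1}{1958600} \approx 5.1057 \cdot 10^{-7}$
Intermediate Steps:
$H{\left(N \right)} = 4 N^{2}$ ($H{\left(N \right)} = \left(2 N\right)^{2} = 4 N^{2}$)
$\frac{1}{32056 + H{\left(694 \right)}} = \frac{1}{32056 + 4 \cdot 694^{2}} = \frac{1}{32056 + 4 \cdot 481636} = \frac{1}{32056 + 1926544} = \frac{1}{1958600}$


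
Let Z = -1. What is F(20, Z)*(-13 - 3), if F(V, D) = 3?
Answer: -48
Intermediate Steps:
F(20, Z)*(-13 - 3) = 3*(-13 - 3) = 3*(-16) = -48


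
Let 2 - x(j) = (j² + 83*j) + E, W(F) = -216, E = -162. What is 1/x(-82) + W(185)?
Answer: -53135/246 ≈ -216.00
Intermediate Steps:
x(j) = 164 - j² - 83*j (x(j) = 2 - ((j² + 83*j) - 162) = 2 - (-162 + j² + 83*j) = 2 + (162 - j² - 83*j) = 164 - j² - 83*j)
1/x(-82) + W(185) = 1/(164 - 1*(-82)² - 83*(-82)) - 216 = 1/(164 - 1*6724 + 6806) - 216 = 1/(164 - 6724 + 6806) - 216 = 1/246 - 216 = -53135/246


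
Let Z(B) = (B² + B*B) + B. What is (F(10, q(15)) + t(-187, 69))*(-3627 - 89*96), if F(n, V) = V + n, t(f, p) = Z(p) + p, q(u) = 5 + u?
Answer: -117936990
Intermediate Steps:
Z(B) = B + 2*B² (Z(B) = (B² + B²) + B = 2*B² + B = B + 2*B²)
t(f, p) = p + p*(1 + 2*p) (t(f, p) = p*(1 + 2*p) + p = p + p*(1 + 2*p))
(F(10, q(15)) + t(-187, 69))*(-3627 - 89*96) = (((5 + 15) + 10) + 2*69*(1 + 69))*(-3627 - 89*96) = ((20 + 10) + 2*69*70)*(-3627 - 8544) = (30 + 9660)*(-12171) = 9690*(-12171) = -117936990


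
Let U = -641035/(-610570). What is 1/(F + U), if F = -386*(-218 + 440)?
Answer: -122114/10464064681 ≈ -1.1670e-5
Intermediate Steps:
U = 128207/122114 (U = -641035*(-1/610570) = 128207/122114 ≈ 1.0499)
F = -85692 (F = -386*222 = -85692)
1/(F + U) = 1/(-85692 + 128207/122114) = 1/(-10464064681/122114) = -122114/10464064681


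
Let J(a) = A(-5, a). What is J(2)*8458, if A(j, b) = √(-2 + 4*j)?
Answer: 8458*I*√22 ≈ 39672.0*I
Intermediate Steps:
J(a) = I*√22 (J(a) = √(-2 + 4*(-5)) = √(-2 - 20) = √(-22) = I*√22)
J(2)*8458 = (I*√22)*8458 = 8458*I*√22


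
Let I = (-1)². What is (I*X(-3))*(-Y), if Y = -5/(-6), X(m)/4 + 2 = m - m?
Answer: 20/3 ≈ 6.6667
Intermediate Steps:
X(m) = -8 (X(m) = -8 + 4*(m - m) = -8 + 4*0 = -8 + 0 = -8)
Y = ⅚ (Y = -5*(-⅙) = ⅚ ≈ 0.83333)
I = 1
(I*X(-3))*(-Y) = (1*(-8))*(-1*⅚) = -8*(-⅚) = 20/3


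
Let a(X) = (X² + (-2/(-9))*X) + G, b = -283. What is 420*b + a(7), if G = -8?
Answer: -1069357/9 ≈ -1.1882e+5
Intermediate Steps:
a(X) = -8 + X² + 2*X/9 (a(X) = (X² + (-2/(-9))*X) - 8 = (X² + (-2*(-⅑))*X) - 8 = (X² + 2*X/9) - 8 = -8 + X² + 2*X/9)
420*b + a(7) = 420*(-283) + (-8 + 7² + (2/9)*7) = -118860 + (-8 + 49 + 14/9) = -118860 + 383/9 = -1069357/9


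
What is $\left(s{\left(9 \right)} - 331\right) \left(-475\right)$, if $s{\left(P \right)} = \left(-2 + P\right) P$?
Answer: $127300$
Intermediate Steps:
$s{\left(P \right)} = P \left(-2 + P\right)$
$\left(s{\left(9 \right)} - 331\right) \left(-475\right) = \left(9 \left(-2 + 9\right) - 331\right) \left(-475\right) = \left(9 \cdot 7 - 331\right) \left(-475\right) = \left(63 - 331\right) \left(-475\right) = \left(-268\right) \left(-475\right) = 127300$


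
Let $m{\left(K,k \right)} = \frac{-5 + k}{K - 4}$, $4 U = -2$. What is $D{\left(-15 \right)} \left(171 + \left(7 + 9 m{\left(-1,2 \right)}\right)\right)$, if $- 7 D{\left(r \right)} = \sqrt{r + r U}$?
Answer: $- \frac{131 i \sqrt{30}}{10} \approx - 71.752 i$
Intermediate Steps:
$U = - \frac{1}{2}$ ($U = \frac{1}{4} \left(-2\right) = - \frac{1}{2} \approx -0.5$)
$m{\left(K,k \right)} = \frac{-5 + k}{-4 + K}$
$D{\left(r \right)} = - \frac{\sqrt{2} \sqrt{r}}{14}$ ($D{\left(r \right)} = - \frac{\sqrt{r + r \left(- \frac{1}{2}\right)}}{7} = - \frac{\sqrt{r - \frac{r}{2}}}{7} = - \frac{\sqrt{\frac{r}{2}}}{7} = - \frac{\frac{1}{2} \sqrt{2} \sqrt{r}}{7} = - \frac{\sqrt{2} \sqrt{r}}{14}$)
$D{\left(-15 \right)} \left(171 + \left(7 + 9 m{\left(-1,2 \right)}\right)\right) = - \frac{\sqrt{2} \sqrt{-15}}{14} \left(171 + \left(7 + 9 \frac{-5 + 2}{-4 - 1}\right)\right) = - \frac{\sqrt{2} i \sqrt{15}}{14} \left(171 + \left(7 + 9 \frac{1}{-5} \left(-3\right)\right)\right) = - \frac{i \sqrt{30}}{14} \left(171 + \left(7 + 9 \left(\left(- \frac{1}{5}\right) \left(-3\right)\right)\right)\right) = - \frac{i \sqrt{30}}{14} \left(171 + \left(7 + 9 \cdot \frac{3}{5}\right)\right) = - \frac{i \sqrt{30}}{14} \left(171 + \left(7 + \frac{27}{5}\right)\right) = - \frac{i \sqrt{30}}{14} \left(171 + \frac{62}{5}\right) = - \frac{i \sqrt{30}}{14} \cdot \frac{917}{5} = - \frac{131 i \sqrt{30}}{10}$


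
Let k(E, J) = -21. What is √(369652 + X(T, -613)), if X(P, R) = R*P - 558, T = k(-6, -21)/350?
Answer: √36913078/10 ≈ 607.56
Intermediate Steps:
T = -3/50 (T = -21/350 = -21*1/350 = -3/50 ≈ -0.060000)
X(P, R) = -558 + P*R (X(P, R) = P*R - 558 = -558 + P*R)
√(369652 + X(T, -613)) = √(369652 + (-558 - 3/50*(-613))) = √(369652 + (-558 + 1839/50)) = √(369652 - 26061/50) = √(18456539/50) = √36913078/10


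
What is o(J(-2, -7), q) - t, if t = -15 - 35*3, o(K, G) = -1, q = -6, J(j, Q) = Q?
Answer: 119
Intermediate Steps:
t = -120 (t = -15 - 105 = -120)
o(J(-2, -7), q) - t = -1 - 1*(-120) = -1 + 120 = 119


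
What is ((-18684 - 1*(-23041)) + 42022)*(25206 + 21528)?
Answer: 2167476186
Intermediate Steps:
((-18684 - 1*(-23041)) + 42022)*(25206 + 21528) = ((-18684 + 23041) + 42022)*46734 = (4357 + 42022)*46734 = 46379*46734 = 2167476186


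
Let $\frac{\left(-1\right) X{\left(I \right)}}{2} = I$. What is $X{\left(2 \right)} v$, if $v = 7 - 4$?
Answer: $-12$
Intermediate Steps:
$v = 3$
$X{\left(I \right)} = - 2 I$
$X{\left(2 \right)} v = \left(-2\right) 2 \cdot 3 = \left(-4\right) 3 = -12$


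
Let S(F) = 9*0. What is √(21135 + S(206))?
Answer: √21135 ≈ 145.38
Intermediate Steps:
S(F) = 0
√(21135 + S(206)) = √(21135 + 0) = √21135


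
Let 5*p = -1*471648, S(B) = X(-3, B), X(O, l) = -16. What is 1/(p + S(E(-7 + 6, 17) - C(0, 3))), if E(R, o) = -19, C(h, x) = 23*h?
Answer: -5/471728 ≈ -1.0599e-5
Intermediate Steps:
S(B) = -16
p = -471648/5 (p = (-1*471648)/5 = (⅕)*(-471648) = -471648/5 ≈ -94330.)
1/(p + S(E(-7 + 6, 17) - C(0, 3))) = 1/(-471648/5 - 16) = 1/(-471728/5) = -5/471728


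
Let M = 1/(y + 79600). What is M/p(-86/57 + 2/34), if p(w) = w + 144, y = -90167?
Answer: -969/1459630277 ≈ -6.6387e-7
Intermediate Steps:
p(w) = 144 + w
M = -1/10567 (M = 1/(-90167 + 79600) = 1/(-10567) = -1/10567 ≈ -9.4634e-5)
M/p(-86/57 + 2/34) = -1/(10567*(144 + (-86/57 + 2/34))) = -1/(10567*(144 + (-86*1/57 + 2*(1/34)))) = -1/(10567*(144 + (-86/57 + 1/17))) = -1/(10567*(144 - 1405/969)) = -1/(10567*138131/969) = -1/10567*969/138131 = -969/1459630277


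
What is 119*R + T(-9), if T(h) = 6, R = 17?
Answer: 2029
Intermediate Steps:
119*R + T(-9) = 119*17 + 6 = 2023 + 6 = 2029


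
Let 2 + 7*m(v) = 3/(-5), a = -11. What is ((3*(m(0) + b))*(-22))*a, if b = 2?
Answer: 41382/35 ≈ 1182.3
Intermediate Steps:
m(v) = -13/35 (m(v) = -2/7 + (3/(-5))/7 = -2/7 + (3*(-1/5))/7 = -2/7 + (1/7)*(-3/5) = -2/7 - 3/35 = -13/35)
((3*(m(0) + b))*(-22))*a = ((3*(-13/35 + 2))*(-22))*(-11) = ((3*(57/35))*(-22))*(-11) = ((171/35)*(-22))*(-11) = -3762/35*(-11) = 41382/35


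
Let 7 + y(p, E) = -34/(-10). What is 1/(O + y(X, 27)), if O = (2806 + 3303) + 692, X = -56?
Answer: 5/33987 ≈ 0.00014711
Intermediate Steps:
O = 6801 (O = 6109 + 692 = 6801)
y(p, E) = -18/5 (y(p, E) = -7 - 34/(-10) = -7 - 34*(-1/10) = -7 + 17/5 = -18/5)
1/(O + y(X, 27)) = 1/(6801 - 18/5) = 1/(33987/5) = 5/33987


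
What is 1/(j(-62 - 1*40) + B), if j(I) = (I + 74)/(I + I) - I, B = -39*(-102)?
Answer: 51/208087 ≈ 0.00024509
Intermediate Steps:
B = 3978
j(I) = -I + (74 + I)/(2*I) (j(I) = (74 + I)/((2*I)) - I = (74 + I)*(1/(2*I)) - I = (74 + I)/(2*I) - I = -I + (74 + I)/(2*I))
1/(j(-62 - 1*40) + B) = 1/((½ - (-62 - 1*40) + 37/(-62 - 1*40)) + 3978) = 1/((½ - (-62 - 40) + 37/(-62 - 40)) + 3978) = 1/((½ - 1*(-102) + 37/(-102)) + 3978) = 1/((½ + 102 + 37*(-1/102)) + 3978) = 1/((½ + 102 - 37/102) + 3978) = 1/(5209/51 + 3978) = 1/(208087/51) = 51/208087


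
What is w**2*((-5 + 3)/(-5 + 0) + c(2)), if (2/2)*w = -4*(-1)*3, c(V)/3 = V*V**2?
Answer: 17568/5 ≈ 3513.6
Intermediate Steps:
c(V) = 3*V**3 (c(V) = 3*(V*V**2) = 3*V**3)
w = 12 (w = -4*(-1)*3 = 4*3 = 12)
w**2*((-5 + 3)/(-5 + 0) + c(2)) = 12**2*((-5 + 3)/(-5 + 0) + 3*2**3) = 144*(-2/(-5) + 3*8) = 144*(-2*(-1/5) + 24) = 144*(2/5 + 24) = 144*(122/5) = 17568/5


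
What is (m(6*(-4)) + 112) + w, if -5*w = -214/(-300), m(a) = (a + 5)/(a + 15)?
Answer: 256429/2250 ≈ 113.97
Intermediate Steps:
m(a) = (5 + a)/(15 + a)
w = -107/750 (w = -(-214)/(5*(-300)) = -(-214)*(-1)/(5*300) = -⅕*107/150 = -107/750 ≈ -0.14267)
(m(6*(-4)) + 112) + w = ((5 + 6*(-4))/(15 + 6*(-4)) + 112) - 107/750 = ((5 - 24)/(15 - 24) + 112) - 107/750 = (-19/(-9) + 112) - 107/750 = (-⅑*(-19) + 112) - 107/750 = (19/9 + 112) - 107/750 = 1027/9 - 107/750 = 256429/2250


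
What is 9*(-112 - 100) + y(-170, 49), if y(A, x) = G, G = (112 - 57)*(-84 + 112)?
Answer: -368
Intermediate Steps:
G = 1540 (G = 55*28 = 1540)
y(A, x) = 1540
9*(-112 - 100) + y(-170, 49) = 9*(-112 - 100) + 1540 = 9*(-212) + 1540 = -1908 + 1540 = -368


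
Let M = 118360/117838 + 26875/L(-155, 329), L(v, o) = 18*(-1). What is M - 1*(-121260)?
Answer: 127018940035/1060542 ≈ 1.1977e+5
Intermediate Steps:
L(v, o) = -18
M = -1582382885/1060542 (M = 118360/117838 + 26875/(-18) = 118360*(1/117838) + 26875*(-1/18) = 59180/58919 - 26875/18 = -1582382885/1060542 ≈ -1492.1)
M - 1*(-121260) = -1582382885/1060542 - 1*(-121260) = -1582382885/1060542 + 121260 = 127018940035/1060542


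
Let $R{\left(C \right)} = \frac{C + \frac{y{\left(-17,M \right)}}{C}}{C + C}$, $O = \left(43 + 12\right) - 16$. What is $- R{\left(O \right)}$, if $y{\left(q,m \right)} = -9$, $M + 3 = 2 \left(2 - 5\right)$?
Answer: $- \frac{84}{169} \approx -0.49704$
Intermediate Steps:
$M = -9$ ($M = -3 + 2 \left(2 - 5\right) = -3 + 2 \left(-3\right) = -3 - 6 = -9$)
$O = 39$ ($O = 55 - 16 = 39$)
$R{\left(C \right)} = \frac{C - \frac{9}{C}}{2 C}$ ($R{\left(C \right)} = \frac{C - \frac{9}{C}}{C + C} = \frac{C - \frac{9}{C}}{2 C}$)
$- R{\left(O \right)} = - \frac{-9 + 39^{2}}{2 \cdot 1521} = - \frac{-9 + 1521}{2 \cdot 1521} = - \frac{1512}{2 \cdot 1521} = \left(-1\right) \frac{84}{169} = - \frac{84}{169}$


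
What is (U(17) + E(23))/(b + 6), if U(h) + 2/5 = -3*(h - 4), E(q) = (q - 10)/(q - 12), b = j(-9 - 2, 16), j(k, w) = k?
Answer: 2102/275 ≈ 7.6436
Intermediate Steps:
b = -11 (b = -9 - 2 = -11)
E(q) = (-10 + q)/(-12 + q)
U(h) = 58/5 - 3*h (U(h) = -⅖ - 3*(h - 4) = -⅖ - 3*(-4 + h) = -⅖ + (12 - 3*h) = 58/5 - 3*h)
(U(17) + E(23))/(b + 6) = ((58/5 - 3*17) + (-10 + 23)/(-12 + 23))/(-11 + 6) = ((58/5 - 51) + 13/11)/(-5) = (-197/5 + (1/11)*13)*(-⅕) = (-197/5 + 13/11)*(-⅕) = -2102/55*(-⅕) = 2102/275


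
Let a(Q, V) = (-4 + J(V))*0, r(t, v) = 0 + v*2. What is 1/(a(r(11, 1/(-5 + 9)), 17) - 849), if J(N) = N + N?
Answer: -1/849 ≈ -0.0011779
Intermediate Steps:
J(N) = 2*N
r(t, v) = 2*v (r(t, v) = 0 + 2*v = 2*v)
a(Q, V) = 0 (a(Q, V) = (-4 + 2*V)*0 = 0)
1/(a(r(11, 1/(-5 + 9)), 17) - 849) = 1/(0 - 849) = 1/(-849) = -1/849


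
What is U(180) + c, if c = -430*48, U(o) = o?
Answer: -20460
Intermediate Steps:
c = -20640
U(180) + c = 180 - 20640 = -20460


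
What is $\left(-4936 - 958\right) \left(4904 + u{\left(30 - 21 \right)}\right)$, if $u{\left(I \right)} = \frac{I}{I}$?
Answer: $-28910070$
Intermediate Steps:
$u{\left(I \right)} = 1$
$\left(-4936 - 958\right) \left(4904 + u{\left(30 - 21 \right)}\right) = \left(-4936 - 958\right) \left(4904 + 1\right) = \left(-5894\right) 4905 = -28910070$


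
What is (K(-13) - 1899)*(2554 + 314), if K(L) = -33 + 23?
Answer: -5475012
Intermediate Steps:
K(L) = -10
(K(-13) - 1899)*(2554 + 314) = (-10 - 1899)*(2554 + 314) = -1909*2868 = -5475012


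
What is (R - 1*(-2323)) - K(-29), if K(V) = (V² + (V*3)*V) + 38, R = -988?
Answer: -2067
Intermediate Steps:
K(V) = 38 + 4*V² (K(V) = (V² + (3*V)*V) + 38 = (V² + 3*V²) + 38 = 4*V² + 38 = 38 + 4*V²)
(R - 1*(-2323)) - K(-29) = (-988 - 1*(-2323)) - (38 + 4*(-29)²) = (-988 + 2323) - (38 + 4*841) = 1335 - (38 + 3364) = 1335 - 1*3402 = 1335 - 3402 = -2067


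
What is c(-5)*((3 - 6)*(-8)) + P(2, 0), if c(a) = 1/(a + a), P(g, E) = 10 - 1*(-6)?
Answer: 68/5 ≈ 13.600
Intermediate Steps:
P(g, E) = 16 (P(g, E) = 10 + 6 = 16)
c(a) = 1/(2*a)
c(-5)*((3 - 6)*(-8)) + P(2, 0) = ((1/2)/(-5))*((3 - 6)*(-8)) + 16 = ((1/2)*(-1/5))*(-3*(-8)) + 16 = -1/10*24 + 16 = -12/5 + 16 = 68/5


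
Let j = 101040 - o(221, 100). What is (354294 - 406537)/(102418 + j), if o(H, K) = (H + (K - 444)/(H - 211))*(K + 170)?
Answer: -52243/153076 ≈ -0.34129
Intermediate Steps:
o(H, K) = (170 + K)*(H + (-444 + K)/(-211 + H)) (o(H, K) = (H + (-444 + K)/(-211 + H))*(170 + K) = (170 + K)*(H + (-444 + K)/(-211 + H)))
j = 50658 (j = 101040 - (-75480 + 100² - 35870*221 - 274*100 + 170*221² + 100*221² - 211*221*100)/(-211 + 221) = 101040 - (-75480 + 10000 - 7927270 - 27400 + 170*48841 + 100*48841 - 4663100)/10 = 101040 - (-75480 + 10000 - 7927270 - 27400 + 8302970 + 4884100 - 4663100)/10 = 101040 - 503820/10 = 101040 - 1*50382 = 101040 - 50382 = 50658)
(354294 - 406537)/(102418 + j) = (354294 - 406537)/(102418 + 50658) = -52243/153076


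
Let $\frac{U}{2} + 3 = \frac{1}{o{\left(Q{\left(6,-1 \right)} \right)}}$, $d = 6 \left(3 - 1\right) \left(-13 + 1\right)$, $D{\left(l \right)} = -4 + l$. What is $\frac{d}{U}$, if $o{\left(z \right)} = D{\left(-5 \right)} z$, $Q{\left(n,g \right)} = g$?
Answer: $\frac{324}{13} \approx 24.923$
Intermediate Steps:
$d = -144$ ($d = 6 \cdot 2 \left(-12\right) = 12 \left(-12\right) = -144$)
$o{\left(z \right)} = - 9 z$ ($o{\left(z \right)} = \left(-4 - 5\right) z = - 9 z$)
$U = - \frac{52}{9}$ ($U = -6 + \frac{2}{\left(-9\right) \left(-1\right)} = -6 + \frac{2}{9} = - \frac{52}{9} \approx -5.7778$)
$\frac{d}{U} = - \frac{144}{- \frac{52}{9}} = \left(-144\right) \left(- \frac{9}{52}\right) = \frac{324}{13}$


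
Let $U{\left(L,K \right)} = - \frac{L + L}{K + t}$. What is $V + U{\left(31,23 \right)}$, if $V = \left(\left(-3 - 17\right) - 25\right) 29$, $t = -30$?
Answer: $- \frac{9073}{7} \approx -1296.1$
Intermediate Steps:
$U{\left(L,K \right)} = - \frac{2 L}{-30 + K}$ ($U{\left(L,K \right)} = - \frac{L + L}{K - 30} = - \frac{2 L}{-30 + K}$)
$V = -1305$ ($V = \left(\left(-3 - 17\right) - 25\right) 29 = \left(-20 - 25\right) 29 = \left(-45\right) 29 = -1305$)
$V + U{\left(31,23 \right)} = -1305 - \frac{62}{-30 + 23} = -1305 - \frac{62}{-7} = -1305 - 62 \left(- \frac{1}{7}\right) = -1305 + \frac{62}{7} = - \frac{9073}{7}$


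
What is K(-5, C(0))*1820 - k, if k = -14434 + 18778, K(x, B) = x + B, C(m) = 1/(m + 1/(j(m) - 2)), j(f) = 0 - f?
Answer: -17084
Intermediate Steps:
j(f) = -f
C(m) = 1/(m + 1/(-2 - m)) (C(m) = 1/(m + 1/(-m - 2)) = 1/(m + 1/(-2 - m)))
K(x, B) = B + x
k = 4344
K(-5, C(0))*1820 - k = ((2 + 0)/(-1 + 0² + 2*0) - 5)*1820 - 1*4344 = (2/(-1 + 0 + 0) - 5)*1820 - 4344 = (2/(-1) - 5)*1820 - 4344 = (-1*2 - 5)*1820 - 4344 = (-2 - 5)*1820 - 4344 = -7*1820 - 4344 = -12740 - 4344 = -17084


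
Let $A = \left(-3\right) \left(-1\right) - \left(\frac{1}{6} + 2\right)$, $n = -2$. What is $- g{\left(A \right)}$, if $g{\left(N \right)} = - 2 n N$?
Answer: $- \frac{10}{3} \approx -3.3333$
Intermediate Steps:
$A = \frac{5}{6}$ ($A = 3 - \frac{13}{6} = \frac{5}{6} \approx 0.83333$)
$g{\left(N \right)} = 4 N$ ($g{\left(N \right)} = \left(-2\right) \left(-2\right) N = 4 N$)
$- g{\left(A \right)} = - \frac{4 \cdot 5}{6} = \left(-1\right) \frac{10}{3} = - \frac{10}{3}$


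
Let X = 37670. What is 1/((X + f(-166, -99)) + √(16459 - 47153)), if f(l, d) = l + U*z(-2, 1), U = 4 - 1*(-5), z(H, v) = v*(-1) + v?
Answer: 18752/703290355 - I*√30694/1406580710 ≈ 2.6663e-5 - 1.2456e-7*I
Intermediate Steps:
z(H, v) = 0 (z(H, v) = -v + v = 0)
U = 9 (U = 4 + 5 = 9)
f(l, d) = l (f(l, d) = l + 9*0 = l + 0 = l)
1/((X + f(-166, -99)) + √(16459 - 47153)) = 1/((37670 - 166) + √(16459 - 47153)) = 1/(37504 + √(-30694)) = 1/(37504 + I*√30694)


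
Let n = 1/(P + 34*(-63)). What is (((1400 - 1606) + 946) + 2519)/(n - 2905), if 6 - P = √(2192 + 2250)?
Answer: -43152904610554/38465544067511 - 3259*√4442/38465544067511 ≈ -1.1219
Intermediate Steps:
P = 6 - √4442 (P = 6 - √(2192 + 2250) = 6 - √4442 ≈ -60.648)
n = 1/(-2136 - √4442) (n = 1/((6 - √4442) + 34*(-63)) = 1/((6 - √4442) - 2142) = 1/(-2136 - √4442) ≈ -0.00045400)
(((1400 - 1606) + 946) + 2519)/(n - 2905) = (((1400 - 1606) + 946) + 2519)/((-1068/2279027 + √4442/4558054) - 2905) = ((-206 + 946) + 2519)/(-6620574503/2279027 + √4442/4558054) = (740 + 2519)/(-6620574503/2279027 + √4442/4558054) = 3259/(-6620574503/2279027 + √4442/4558054)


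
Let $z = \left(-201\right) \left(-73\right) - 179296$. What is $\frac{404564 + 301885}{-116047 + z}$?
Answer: $- \frac{706449}{280670} \approx -2.517$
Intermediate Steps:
$z = -164623$ ($z = 14673 - 179296 = -164623$)
$\frac{404564 + 301885}{-116047 + z} = \frac{404564 + 301885}{-116047 - 164623} = \frac{706449}{-280670} = 706449 \left(- \frac{1}{280670}\right) = - \frac{706449}{280670}$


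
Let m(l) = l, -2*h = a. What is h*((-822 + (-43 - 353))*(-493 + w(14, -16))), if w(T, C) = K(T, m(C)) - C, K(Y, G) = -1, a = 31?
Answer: -9024162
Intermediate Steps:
h = -31/2 (h = -½*31 = -31/2 ≈ -15.500)
w(T, C) = -1 - C
h*((-822 + (-43 - 353))*(-493 + w(14, -16))) = -31*(-822 + (-43 - 353))*(-493 + (-1 - 1*(-16)))/2 = -31*(-822 - 396)*(-493 + (-1 + 16))/2 = -(-18879)*(-493 + 15) = -(-18879)*(-478) = -31/2*582204 = -9024162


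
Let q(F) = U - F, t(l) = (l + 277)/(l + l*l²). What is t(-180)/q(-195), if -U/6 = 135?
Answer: 97/3586790700 ≈ 2.7044e-8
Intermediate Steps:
U = -810 (U = -6*135 = -810)
t(l) = (277 + l)/(l + l³)
q(F) = -810 - F
t(-180)/q(-195) = ((277 - 180)/(-180 + (-180)³))/(-810 - 1*(-195)) = (97/(-180 - 5832000))/(-810 + 195) = (97/(-5832180))/(-615) = -1/5832180*97*(-1/615) = -97/5832180*(-1/615) = 97/3586790700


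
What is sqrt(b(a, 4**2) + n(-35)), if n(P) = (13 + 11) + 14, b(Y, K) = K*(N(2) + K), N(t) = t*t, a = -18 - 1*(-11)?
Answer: sqrt(358) ≈ 18.921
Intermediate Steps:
a = -7 (a = -18 + 11 = -7)
N(t) = t**2
b(Y, K) = K*(4 + K) (b(Y, K) = K*(2**2 + K) = K*(4 + K))
n(P) = 38 (n(P) = 24 + 14 = 38)
sqrt(b(a, 4**2) + n(-35)) = sqrt(4**2*(4 + 4**2) + 38) = sqrt(16*(4 + 16) + 38) = sqrt(16*20 + 38) = sqrt(320 + 38) = sqrt(358)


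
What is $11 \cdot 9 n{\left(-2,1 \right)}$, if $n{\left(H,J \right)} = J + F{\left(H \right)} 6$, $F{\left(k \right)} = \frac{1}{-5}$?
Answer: $- \frac{99}{5} \approx -19.8$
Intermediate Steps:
$F{\left(k \right)} = - \frac{1}{5}$
$n{\left(H,J \right)} = - \frac{6}{5} + J$ ($n{\left(H,J \right)} = J - \frac{6}{5} = - \frac{6}{5} + J$)
$11 \cdot 9 n{\left(-2,1 \right)} = 11 \cdot 9 \left(- \frac{6}{5} + 1\right) = 99 \left(- \frac{1}{5}\right) = - \frac{99}{5}$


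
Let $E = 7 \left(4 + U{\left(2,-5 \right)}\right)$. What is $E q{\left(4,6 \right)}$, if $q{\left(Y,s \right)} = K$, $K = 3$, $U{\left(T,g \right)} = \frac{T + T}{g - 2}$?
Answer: $72$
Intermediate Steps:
$U{\left(T,g \right)} = \frac{2 T}{-2 + g}$
$q{\left(Y,s \right)} = 3$
$E = 24$ ($E = 7 \left(4 + 2 \cdot 2 \frac{1}{-2 - 5}\right) = 7 \left(4 + 2 \cdot 2 \frac{1}{-7}\right) = 7 \left(4 + 2 \cdot 2 \left(- \frac{1}{7}\right)\right) = 7 \left(4 - \frac{4}{7}\right) = 7 \cdot \frac{24}{7} = 24$)
$E q{\left(4,6 \right)} = 24 \cdot 3 = 72$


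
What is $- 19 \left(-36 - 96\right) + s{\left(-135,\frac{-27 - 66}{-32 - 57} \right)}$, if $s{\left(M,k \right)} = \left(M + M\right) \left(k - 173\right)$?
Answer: $\frac{4355292}{89} \approx 48936.0$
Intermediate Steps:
$s{\left(M,k \right)} = 2 M \left(-173 + k\right)$
$- 19 \left(-36 - 96\right) + s{\left(-135,\frac{-27 - 66}{-32 - 57} \right)} = - 19 \left(-36 - 96\right) + 2 \left(-135\right) \left(-173 + \frac{-27 - 66}{-32 - 57}\right) = \left(-19\right) \left(-132\right) + 2 \left(-135\right) \left(-173 - \frac{93}{-89}\right) = 2508 + 2 \left(-135\right) \left(-173 - - \frac{93}{89}\right) = 2508 + 2 \left(-135\right) \left(-173 + \frac{93}{89}\right) = 2508 + 2 \left(-135\right) \left(- \frac{15304}{89}\right) = 2508 + \frac{4132080}{89} = \frac{4355292}{89}$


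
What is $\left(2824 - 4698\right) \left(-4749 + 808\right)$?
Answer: $7385434$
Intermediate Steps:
$\left(2824 - 4698\right) \left(-4749 + 808\right) = \left(-1874\right) \left(-3941\right) = 7385434$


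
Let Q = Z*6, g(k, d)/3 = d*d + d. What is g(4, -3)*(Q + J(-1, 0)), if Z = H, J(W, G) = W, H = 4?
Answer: 414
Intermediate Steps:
Z = 4
g(k, d) = 3*d + 3*d² (g(k, d) = 3*(d*d + d) = 3*(d² + d) = 3*(d + d²) = 3*d + 3*d²)
Q = 24 (Q = 4*6 = 24)
g(4, -3)*(Q + J(-1, 0)) = (3*(-3)*(1 - 3))*(24 - 1) = (3*(-3)*(-2))*23 = 18*23 = 414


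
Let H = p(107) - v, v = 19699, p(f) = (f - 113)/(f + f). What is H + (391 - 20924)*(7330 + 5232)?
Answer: -27601211218/107 ≈ -2.5796e+8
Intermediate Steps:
p(f) = (-113 + f)/(2*f) (p(f) = (-113 + f)/((2*f)) = (-113 + f)*(1/(2*f)) = (-113 + f)/(2*f))
H = -2107796/107 (H = (1/2)*(-113 + 107)/107 - 1*19699 = (1/2)*(1/107)*(-6) - 19699 = -3/107 - 19699 = -2107796/107 ≈ -19699.)
H + (391 - 20924)*(7330 + 5232) = -2107796/107 + (391 - 20924)*(7330 + 5232) = -2107796/107 - 20533*12562 = -2107796/107 - 257935546 = -27601211218/107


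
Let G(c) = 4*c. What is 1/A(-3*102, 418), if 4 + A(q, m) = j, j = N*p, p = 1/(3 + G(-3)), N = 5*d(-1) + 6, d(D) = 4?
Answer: -9/62 ≈ -0.14516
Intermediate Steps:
N = 26 (N = 5*4 + 6 = 20 + 6 = 26)
p = -1/9 (p = 1/(3 + 4*(-3)) = 1/(3 - 12) = 1/(-9) = -1/9 ≈ -0.11111)
j = -26/9 (j = 26*(-1/9) = -26/9 ≈ -2.8889)
A(q, m) = -62/9 (A(q, m) = -4 - 26/9 = -62/9)
1/A(-3*102, 418) = 1/(-62/9) = -9/62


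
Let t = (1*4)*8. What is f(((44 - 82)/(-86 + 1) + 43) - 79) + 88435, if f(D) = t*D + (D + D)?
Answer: 436131/5 ≈ 87226.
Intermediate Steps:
t = 32 (t = 4*8 = 32)
f(D) = 34*D (f(D) = 32*D + (D + D) = 32*D + 2*D = 34*D)
f(((44 - 82)/(-86 + 1) + 43) - 79) + 88435 = 34*(((44 - 82)/(-86 + 1) + 43) - 79) + 88435 = 34*((-38/(-85) + 43) - 79) + 88435 = 34*((-38*(-1/85) + 43) - 79) + 88435 = 34*((38/85 + 43) - 79) + 88435 = 34*(3693/85 - 79) + 88435 = 34*(-3022/85) + 88435 = -6044/5 + 88435 = 436131/5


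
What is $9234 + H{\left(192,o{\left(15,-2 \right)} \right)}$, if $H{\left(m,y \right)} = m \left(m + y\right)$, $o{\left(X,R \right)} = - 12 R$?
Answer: $50706$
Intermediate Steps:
$9234 + H{\left(192,o{\left(15,-2 \right)} \right)} = 9234 + 192 \left(192 - -24\right) = 9234 + 192 \left(192 + 24\right) = 9234 + 192 \cdot 216 = 9234 + 41472 = 50706$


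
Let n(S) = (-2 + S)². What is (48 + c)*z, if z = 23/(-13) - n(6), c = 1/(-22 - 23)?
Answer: -166243/195 ≈ -852.53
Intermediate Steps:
c = -1/45 (c = 1/(-45) = -1/45 ≈ -0.022222)
z = -231/13 (z = 23/(-13) - (-2 + 6)² = 23*(-1/13) - 1*4² = -23/13 - 1*16 = -23/13 - 16 = -231/13 ≈ -17.769)
(48 + c)*z = (48 - 1/45)*(-231/13) = (2159/45)*(-231/13) = -166243/195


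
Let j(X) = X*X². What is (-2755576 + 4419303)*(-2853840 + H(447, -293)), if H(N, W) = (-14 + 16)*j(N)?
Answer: 292442288898162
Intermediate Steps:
j(X) = X³
H(N, W) = 2*N³ (H(N, W) = (-14 + 16)*N³ = 2*N³)
(-2755576 + 4419303)*(-2853840 + H(447, -293)) = (-2755576 + 4419303)*(-2853840 + 2*447³) = 1663727*(-2853840 + 2*89314623) = 1663727*(-2853840 + 178629246) = 1663727*175775406 = 292442288898162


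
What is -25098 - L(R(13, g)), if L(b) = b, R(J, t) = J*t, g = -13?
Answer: -24929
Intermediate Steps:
-25098 - L(R(13, g)) = -25098 - 13*(-13) = -25098 - 1*(-169) = -25098 + 169 = -24929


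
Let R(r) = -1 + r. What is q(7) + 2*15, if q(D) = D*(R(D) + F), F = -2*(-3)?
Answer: 114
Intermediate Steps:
F = 6
q(D) = D*(5 + D) (q(D) = D*((-1 + D) + 6) = D*(5 + D))
q(7) + 2*15 = 7*(5 + 7) + 2*15 = 7*12 + 30 = 84 + 30 = 114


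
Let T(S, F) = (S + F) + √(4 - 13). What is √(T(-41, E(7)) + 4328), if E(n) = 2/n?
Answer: √(210077 + 147*I)/7 ≈ 65.477 + 0.022909*I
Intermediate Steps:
T(S, F) = F + S + 3*I (T(S, F) = (F + S) + √(-9) = (F + S) + 3*I = F + S + 3*I)
√(T(-41, E(7)) + 4328) = √((2/7 - 41 + 3*I) + 4328) = √((-285/7 + 3*I) + 4328) = √(30011/7 + 3*I)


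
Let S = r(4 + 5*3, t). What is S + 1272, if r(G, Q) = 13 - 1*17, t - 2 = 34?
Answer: 1268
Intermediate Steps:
t = 36 (t = 2 + 34 = 36)
r(G, Q) = -4 (r(G, Q) = 13 - 17 = -4)
S = -4
S + 1272 = -4 + 1272 = 1268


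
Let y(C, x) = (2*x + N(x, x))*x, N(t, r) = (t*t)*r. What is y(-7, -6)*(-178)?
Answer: -243504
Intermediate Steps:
N(t, r) = r*t² (N(t, r) = t²*r = r*t²)
y(C, x) = x*(x³ + 2*x) (y(C, x) = (2*x + x*x²)*x = (2*x + x³)*x = (x³ + 2*x)*x = x*(x³ + 2*x))
y(-7, -6)*(-178) = ((-6)²*(2 + (-6)²))*(-178) = (36*(2 + 36))*(-178) = (36*38)*(-178) = 1368*(-178) = -243504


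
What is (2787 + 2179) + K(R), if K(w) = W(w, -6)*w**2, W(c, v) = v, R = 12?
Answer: 4102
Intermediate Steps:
K(w) = -6*w**2
(2787 + 2179) + K(R) = (2787 + 2179) - 6*12**2 = 4966 - 6*144 = 4966 - 864 = 4102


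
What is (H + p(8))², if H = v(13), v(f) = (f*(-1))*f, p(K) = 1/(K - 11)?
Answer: 258064/9 ≈ 28674.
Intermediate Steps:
p(K) = 1/(-11 + K)
v(f) = -f² (v(f) = (-f)*f = -f²)
H = -169 (H = -1*13² = -1*169 = -169)
(H + p(8))² = (-169 + 1/(-11 + 8))² = (-169 + 1/(-3))² = (-169 - ⅓)² = (-508/3)² = 258064/9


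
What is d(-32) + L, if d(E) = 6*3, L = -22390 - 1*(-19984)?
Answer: -2388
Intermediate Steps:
L = -2406 (L = -22390 + 19984 = -2406)
d(E) = 18
d(-32) + L = 18 - 2406 = -2388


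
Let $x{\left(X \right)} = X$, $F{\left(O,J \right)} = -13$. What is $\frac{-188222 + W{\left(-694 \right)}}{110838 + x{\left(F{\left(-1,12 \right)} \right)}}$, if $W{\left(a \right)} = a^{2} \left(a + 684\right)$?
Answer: $- \frac{454962}{10075} \approx -45.158$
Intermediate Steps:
$W{\left(a \right)} = a^{2} \left(684 + a\right)$
$\frac{-188222 + W{\left(-694 \right)}}{110838 + x{\left(F{\left(-1,12 \right)} \right)}} = \frac{-188222 + \left(-694\right)^{2} \left(684 - 694\right)}{110838 - 13} = \frac{-188222 + 481636 \left(-10\right)}{110825} = \left(-188222 - 4816360\right) \frac{1}{110825} = \left(-5004582\right) \frac{1}{110825} = - \frac{454962}{10075}$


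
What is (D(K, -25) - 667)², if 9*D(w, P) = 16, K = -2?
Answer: 35844169/81 ≈ 4.4252e+5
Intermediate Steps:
D(w, P) = 16/9 (D(w, P) = (⅑)*16 = 16/9)
(D(K, -25) - 667)² = (16/9 - 667)² = (-5987/9)² = 35844169/81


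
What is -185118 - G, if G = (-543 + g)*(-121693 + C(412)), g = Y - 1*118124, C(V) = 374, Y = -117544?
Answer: -28657067427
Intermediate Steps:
g = -235668 (g = -117544 - 1*118124 = -117544 - 118124 = -235668)
G = 28656882309 (G = (-543 - 235668)*(-121693 + 374) = -236211*(-121319) = 28656882309)
-185118 - G = -185118 - 1*28656882309 = -185118 - 28656882309 = -28657067427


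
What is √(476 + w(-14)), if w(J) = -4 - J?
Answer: 9*√6 ≈ 22.045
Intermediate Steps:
√(476 + w(-14)) = √(476 + (-4 - 1*(-14))) = √(476 + (-4 + 14)) = √(476 + 10) = √486 = 9*√6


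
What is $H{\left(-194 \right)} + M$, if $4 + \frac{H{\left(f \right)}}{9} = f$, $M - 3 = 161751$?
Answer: $159972$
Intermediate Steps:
$M = 161754$ ($M = 3 + 161751 = 161754$)
$H{\left(f \right)} = -36 + 9 f$
$H{\left(-194 \right)} + M = \left(-36 + 9 \left(-194\right)\right) + 161754 = \left(-36 - 1746\right) + 161754 = -1782 + 161754 = 159972$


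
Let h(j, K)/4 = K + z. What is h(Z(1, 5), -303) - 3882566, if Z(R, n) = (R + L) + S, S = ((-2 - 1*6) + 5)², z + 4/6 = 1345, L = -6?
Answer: -11635202/3 ≈ -3.8784e+6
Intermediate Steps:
z = 4033/3 (z = -⅔ + 1345 = 4033/3 ≈ 1344.3)
S = 9 (S = ((-2 - 6) + 5)² = (-8 + 5)² = (-3)² = 9)
Z(R, n) = 3 + R (Z(R, n) = (R - 6) + 9 = (-6 + R) + 9 = 3 + R)
h(j, K) = 16132/3 + 4*K (h(j, K) = 4*(K + 4033/3) = 4*(4033/3 + K) = 16132/3 + 4*K)
h(Z(1, 5), -303) - 3882566 = (16132/3 + 4*(-303)) - 3882566 = (16132/3 - 1212) - 3882566 = 12496/3 - 3882566 = -11635202/3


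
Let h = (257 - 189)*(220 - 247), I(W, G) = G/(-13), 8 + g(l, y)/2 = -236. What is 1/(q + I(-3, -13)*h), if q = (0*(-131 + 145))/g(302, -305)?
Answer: -1/1836 ≈ -0.00054466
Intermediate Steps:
g(l, y) = -488 (g(l, y) = -16 + 2*(-236) = -16 - 472 = -488)
I(W, G) = -G/13 (I(W, G) = G*(-1/13) = -G/13)
h = -1836 (h = 68*(-27) = -1836)
q = 0 (q = (0*(-131 + 145))/(-488) = (0*14)*(-1/488) = 0*(-1/488) = 0)
1/(q + I(-3, -13)*h) = 1/(0 - 1/13*(-13)*(-1836)) = 1/(0 + 1*(-1836)) = 1/(0 - 1836) = 1/(-1836) = -1/1836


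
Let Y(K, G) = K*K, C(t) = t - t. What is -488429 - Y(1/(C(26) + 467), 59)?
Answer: -106520992182/218089 ≈ -4.8843e+5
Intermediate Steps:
C(t) = 0
Y(K, G) = K²
-488429 - Y(1/(C(26) + 467), 59) = -488429 - (1/(0 + 467))² = -488429 - (1/467)² = -488429 - 1*1/218089 = -488429 - 1/218089 = -106520992182/218089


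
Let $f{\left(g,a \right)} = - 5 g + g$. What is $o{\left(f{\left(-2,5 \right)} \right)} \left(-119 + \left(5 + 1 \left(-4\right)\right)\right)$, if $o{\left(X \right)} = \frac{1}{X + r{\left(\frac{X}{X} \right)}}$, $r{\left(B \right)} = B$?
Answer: $- \frac{118}{9} \approx -13.111$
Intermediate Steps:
$f{\left(g,a \right)} = - 4 g$
$o{\left(X \right)} = \frac{1}{1 + X}$ ($o{\left(X \right)} = \frac{1}{X + \frac{X}{X}} = \frac{1}{X + 1} = \frac{1}{1 + X}$)
$o{\left(f{\left(-2,5 \right)} \right)} \left(-119 + \left(5 + 1 \left(-4\right)\right)\right) = \frac{-119 + \left(5 + 1 \left(-4\right)\right)}{1 - -8} = \frac{-119 + \left(5 - 4\right)}{1 + 8} = \frac{-119 + 1}{9} = \frac{1}{9} \left(-118\right) = - \frac{118}{9}$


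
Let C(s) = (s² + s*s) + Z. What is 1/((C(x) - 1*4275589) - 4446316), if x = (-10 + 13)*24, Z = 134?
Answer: -1/8711403 ≈ -1.1479e-7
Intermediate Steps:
x = 72 (x = 3*24 = 72)
C(s) = 134 + 2*s² (C(s) = (s² + s*s) + 134 = (s² + s²) + 134 = 2*s² + 134 = 134 + 2*s²)
1/((C(x) - 1*4275589) - 4446316) = 1/(((134 + 2*72²) - 1*4275589) - 4446316) = 1/(((134 + 2*5184) - 4275589) - 4446316) = 1/(((134 + 10368) - 4275589) - 4446316) = 1/((10502 - 4275589) - 4446316) = 1/(-4265087 - 4446316) = 1/(-8711403) = -1/8711403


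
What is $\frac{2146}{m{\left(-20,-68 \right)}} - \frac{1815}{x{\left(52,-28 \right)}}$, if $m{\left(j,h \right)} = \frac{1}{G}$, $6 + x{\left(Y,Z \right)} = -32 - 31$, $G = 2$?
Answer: $\frac{99321}{23} \approx 4318.3$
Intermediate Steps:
$x{\left(Y,Z \right)} = -69$ ($x{\left(Y,Z \right)} = -6 - 63 = -69$)
$m{\left(j,h \right)} = \frac{1}{2}$
$\frac{2146}{m{\left(-20,-68 \right)}} - \frac{1815}{x{\left(52,-28 \right)}} = 2146 \frac{1}{\frac{1}{2}} - \frac{1815}{-69} = 2146 \cdot 2 - - \frac{605}{23} = 4292 + \frac{605}{23} = \frac{99321}{23}$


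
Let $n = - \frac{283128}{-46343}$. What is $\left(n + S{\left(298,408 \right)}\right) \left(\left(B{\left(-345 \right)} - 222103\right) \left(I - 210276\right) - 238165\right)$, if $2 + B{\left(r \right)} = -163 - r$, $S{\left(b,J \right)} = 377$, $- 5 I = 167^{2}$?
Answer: $\frac{4252426466537247818}{231715} \approx 1.8352 \cdot 10^{13}$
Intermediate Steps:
$I = - \frac{27889}{5}$ ($I = - \frac{167^{2}}{5} = \left(- \frac{1}{5}\right) 27889 = - \frac{27889}{5} \approx -5577.8$)
$n = \frac{283128}{46343}$ ($n = \left(-283128\right) \left(- \frac{1}{46343}\right) = \frac{283128}{46343} \approx 6.1094$)
$B{\left(r \right)} = -165 - r$ ($B{\left(r \right)} = -2 - \left(163 + r\right) = -165 - r$)
$\left(n + S{\left(298,408 \right)}\right) \left(\left(B{\left(-345 \right)} - 222103\right) \left(I - 210276\right) - 238165\right) = \left(\frac{283128}{46343} + 377\right) \left(\left(\left(-165 - -345\right) - 222103\right) \left(- \frac{27889}{5} - 210276\right) - 238165\right) = \frac{17754439 \left(\left(\left(-165 + 345\right) - 222103\right) \left(- \frac{1079269}{5}\right) - 238165\right)}{46343} = \frac{17754439 \left(\left(180 - 222103\right) \left(- \frac{1079269}{5}\right) - 238165\right)}{46343} = \frac{17754439 \left(\left(-221923\right) \left(- \frac{1079269}{5}\right) - 238165\right)}{46343} = \frac{17754439 \left(\frac{239514614287}{5} - 238165\right)}{46343} = \frac{17754439}{46343} \cdot \frac{239513423462}{5} = \frac{4252426466537247818}{231715}$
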